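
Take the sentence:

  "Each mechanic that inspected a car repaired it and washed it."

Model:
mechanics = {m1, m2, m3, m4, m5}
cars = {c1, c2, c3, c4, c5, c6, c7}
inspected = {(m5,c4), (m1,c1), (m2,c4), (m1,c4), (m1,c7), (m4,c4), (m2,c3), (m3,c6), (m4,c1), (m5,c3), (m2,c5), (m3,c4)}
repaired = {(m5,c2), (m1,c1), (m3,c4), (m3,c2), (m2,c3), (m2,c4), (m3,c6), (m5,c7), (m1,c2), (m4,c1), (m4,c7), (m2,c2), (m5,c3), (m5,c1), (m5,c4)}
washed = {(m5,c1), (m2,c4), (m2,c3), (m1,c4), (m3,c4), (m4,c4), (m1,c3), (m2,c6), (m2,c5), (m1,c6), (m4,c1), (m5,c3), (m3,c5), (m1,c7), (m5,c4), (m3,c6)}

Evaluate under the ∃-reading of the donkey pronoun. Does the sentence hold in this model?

"it" takes "a car" as antecedent — a donkey pronoun bound across the clause boundary.
Weak reading: every mechanic m with some inspected-car has at least one inspected-car c such that repaired(m,c) ∧ washed(m,c).
Per mechanic: m1:✗  m2:✓  m3:✓  m4:✓  m5:✓
m1 has no witness among its inspected-cars.

False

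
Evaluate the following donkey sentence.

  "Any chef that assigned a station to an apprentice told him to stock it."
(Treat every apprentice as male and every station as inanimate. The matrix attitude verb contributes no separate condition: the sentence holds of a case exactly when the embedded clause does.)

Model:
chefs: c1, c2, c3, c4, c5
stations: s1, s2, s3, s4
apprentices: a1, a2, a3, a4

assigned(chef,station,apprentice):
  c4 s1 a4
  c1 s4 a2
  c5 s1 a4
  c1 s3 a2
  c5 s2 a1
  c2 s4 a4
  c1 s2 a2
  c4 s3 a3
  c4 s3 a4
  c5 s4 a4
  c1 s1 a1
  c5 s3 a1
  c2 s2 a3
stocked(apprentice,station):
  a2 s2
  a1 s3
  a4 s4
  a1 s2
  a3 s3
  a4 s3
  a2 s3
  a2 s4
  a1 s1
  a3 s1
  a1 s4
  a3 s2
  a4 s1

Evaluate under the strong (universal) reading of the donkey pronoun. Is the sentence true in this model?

True

"him" takes "an apprentice" as antecedent and "it" takes "a station"; both are donkey pronouns co-varying with the restrictor.
Strong reading: for every (c,s,a) with assigned(c,s,a), stocked(a,s).
Restrictor triples: (c1,s1,a1)→stocked(a1,s1) ✓  (c1,s2,a2)→stocked(a2,s2) ✓  (c1,s3,a2)→stocked(a2,s3) ✓  (c1,s4,a2)→stocked(a2,s4) ✓  (c2,s2,a3)→stocked(a3,s2) ✓  (c2,s4,a4)→stocked(a4,s4) ✓  (c4,s1,a4)→stocked(a4,s1) ✓  (c4,s3,a3)→stocked(a3,s3) ✓  (c4,s3,a4)→stocked(a4,s3) ✓  (c5,s1,a4)→stocked(a4,s1) ✓  (c5,s2,a1)→stocked(a1,s2) ✓  (c5,s3,a1)→stocked(a1,s3) ✓  (c5,s4,a4)→stocked(a4,s4) ✓
Every restrictor triple satisfies the scope.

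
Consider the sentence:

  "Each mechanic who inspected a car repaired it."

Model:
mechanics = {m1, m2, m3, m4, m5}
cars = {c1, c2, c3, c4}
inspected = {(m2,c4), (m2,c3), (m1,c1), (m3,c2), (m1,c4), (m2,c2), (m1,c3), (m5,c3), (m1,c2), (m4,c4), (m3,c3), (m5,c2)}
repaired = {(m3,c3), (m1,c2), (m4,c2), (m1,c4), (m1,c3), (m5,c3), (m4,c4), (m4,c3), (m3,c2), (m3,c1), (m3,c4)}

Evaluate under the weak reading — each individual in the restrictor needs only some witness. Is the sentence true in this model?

False

"it" takes "a car" as antecedent — a donkey pronoun bound across the clause boundary.
Weak reading: every mechanic m with some inspected-car has at least one inspected-car c such that repaired(m,c).
Per mechanic: m1:✓  m2:✗  m3:✓  m4:✓  m5:✓
m2 has no witness among its inspected-cars.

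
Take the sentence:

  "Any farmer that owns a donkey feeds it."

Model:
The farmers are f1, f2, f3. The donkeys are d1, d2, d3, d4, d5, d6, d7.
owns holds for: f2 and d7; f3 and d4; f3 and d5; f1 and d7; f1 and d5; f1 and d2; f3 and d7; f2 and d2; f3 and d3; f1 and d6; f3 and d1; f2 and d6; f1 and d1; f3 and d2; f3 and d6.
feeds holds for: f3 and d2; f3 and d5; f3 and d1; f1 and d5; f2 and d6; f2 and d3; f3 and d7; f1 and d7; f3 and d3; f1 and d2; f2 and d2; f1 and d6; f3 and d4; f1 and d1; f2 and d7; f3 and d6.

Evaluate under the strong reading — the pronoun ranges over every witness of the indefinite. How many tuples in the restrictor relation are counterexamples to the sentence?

"it" takes "a donkey" as antecedent — a donkey pronoun bound across the clause boundary.
Strong reading: for every (f,d) with owns(f,d), feeds(f,d).
Restrictor pairs: (f1,d1) ✓  (f1,d2) ✓  (f1,d5) ✓  (f1,d6) ✓  (f1,d7) ✓  (f2,d2) ✓  (f2,d6) ✓  (f2,d7) ✓  (f3,d1) ✓  (f3,d2) ✓  (f3,d3) ✓  (f3,d4) ✓  (f3,d5) ✓  (f3,d6) ✓  (f3,d7) ✓
Counterexamples (restrictor pairs failing the scope): 0.

0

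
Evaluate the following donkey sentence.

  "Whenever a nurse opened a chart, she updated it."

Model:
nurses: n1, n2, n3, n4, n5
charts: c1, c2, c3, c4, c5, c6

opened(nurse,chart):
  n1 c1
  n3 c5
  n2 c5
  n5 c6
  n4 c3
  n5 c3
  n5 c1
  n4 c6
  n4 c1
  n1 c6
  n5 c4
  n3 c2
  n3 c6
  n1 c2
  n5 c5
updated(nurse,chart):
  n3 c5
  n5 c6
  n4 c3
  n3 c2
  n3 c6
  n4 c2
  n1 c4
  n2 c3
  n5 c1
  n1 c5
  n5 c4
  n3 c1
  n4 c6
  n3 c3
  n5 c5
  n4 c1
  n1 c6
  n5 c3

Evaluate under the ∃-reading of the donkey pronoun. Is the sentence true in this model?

False

"it" takes "a chart" as antecedent — a donkey pronoun bound across the clause boundary.
Weak reading: every nurse n with some opened-chart has at least one opened-chart c such that updated(n,c).
Per nurse: n1:✓  n2:✗  n3:✓  n4:✓  n5:✓
n2 has no witness among its opened-charts.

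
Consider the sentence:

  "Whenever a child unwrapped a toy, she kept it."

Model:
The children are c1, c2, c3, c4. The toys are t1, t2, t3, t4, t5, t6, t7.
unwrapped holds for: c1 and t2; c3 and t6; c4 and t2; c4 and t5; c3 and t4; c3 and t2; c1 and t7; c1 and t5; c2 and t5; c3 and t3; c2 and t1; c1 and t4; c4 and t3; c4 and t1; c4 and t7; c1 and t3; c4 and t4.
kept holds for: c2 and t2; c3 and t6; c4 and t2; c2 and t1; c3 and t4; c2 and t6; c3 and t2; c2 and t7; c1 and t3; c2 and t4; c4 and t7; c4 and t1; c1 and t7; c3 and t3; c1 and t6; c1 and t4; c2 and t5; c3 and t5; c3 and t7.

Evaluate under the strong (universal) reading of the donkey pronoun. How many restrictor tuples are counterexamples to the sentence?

5

"it" takes "a toy" as antecedent — a donkey pronoun bound across the clause boundary.
Strong reading: for every (c,t) with unwrapped(c,t), kept(c,t).
Restrictor pairs: (c1,t2) ✗  (c1,t3) ✓  (c1,t4) ✓  (c1,t5) ✗  (c1,t7) ✓  (c2,t1) ✓  (c2,t5) ✓  (c3,t2) ✓  (c3,t3) ✓  (c3,t4) ✓  (c3,t6) ✓  (c4,t1) ✓  (c4,t2) ✓  (c4,t3) ✗  (c4,t4) ✗  (c4,t5) ✗  (c4,t7) ✓
Counterexamples (restrictor pairs failing the scope): 5.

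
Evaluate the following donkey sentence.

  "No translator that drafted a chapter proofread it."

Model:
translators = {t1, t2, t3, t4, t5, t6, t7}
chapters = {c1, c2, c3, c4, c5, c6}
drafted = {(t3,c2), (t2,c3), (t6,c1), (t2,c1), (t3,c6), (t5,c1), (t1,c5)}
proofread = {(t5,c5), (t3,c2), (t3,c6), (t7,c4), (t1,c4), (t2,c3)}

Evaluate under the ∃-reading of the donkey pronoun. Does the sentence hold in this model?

False

"it" takes "a chapter" as antecedent — a donkey pronoun bound across the clause boundary.
Truth condition: for no (t,c) with drafted(t,c) does proofread(t,c) hold.
Restrictor pairs — does the scope hold? (t1,c5):fails  (t2,c1):fails  (t2,c3):holds  (t3,c2):holds  (t3,c6):holds  (t5,c1):fails  (t6,c1):fails
Scope holds for 3 pair(s), so the sentence is false.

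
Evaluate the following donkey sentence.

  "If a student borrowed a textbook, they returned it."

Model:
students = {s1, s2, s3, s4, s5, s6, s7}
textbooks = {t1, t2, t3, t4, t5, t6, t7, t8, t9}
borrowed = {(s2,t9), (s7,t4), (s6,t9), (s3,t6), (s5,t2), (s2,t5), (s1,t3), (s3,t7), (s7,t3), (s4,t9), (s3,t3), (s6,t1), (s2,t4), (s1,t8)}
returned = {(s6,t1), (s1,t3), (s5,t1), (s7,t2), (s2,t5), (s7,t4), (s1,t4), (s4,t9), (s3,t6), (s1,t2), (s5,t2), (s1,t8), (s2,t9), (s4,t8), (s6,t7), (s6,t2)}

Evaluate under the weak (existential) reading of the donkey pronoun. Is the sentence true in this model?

"it" takes "a textbook" as antecedent — a donkey pronoun bound across the clause boundary.
Weak reading: every student s with some borrowed-textbook has at least one borrowed-textbook t such that returned(s,t).
Per student: s1:✓  s2:✓  s3:✓  s4:✓  s5:✓  s6:✓  s7:✓
Every student in the restrictor has a witness.

True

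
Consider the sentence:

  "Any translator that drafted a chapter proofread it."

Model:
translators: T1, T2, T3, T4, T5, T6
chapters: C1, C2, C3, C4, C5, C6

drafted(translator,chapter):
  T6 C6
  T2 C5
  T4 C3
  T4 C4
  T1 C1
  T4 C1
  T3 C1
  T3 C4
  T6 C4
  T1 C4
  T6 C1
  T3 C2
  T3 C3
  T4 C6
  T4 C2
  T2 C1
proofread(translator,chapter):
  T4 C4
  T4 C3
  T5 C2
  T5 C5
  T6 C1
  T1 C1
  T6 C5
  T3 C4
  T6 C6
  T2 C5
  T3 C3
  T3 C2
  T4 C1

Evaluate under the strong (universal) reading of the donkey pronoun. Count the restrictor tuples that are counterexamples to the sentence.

"it" takes "a chapter" as antecedent — a donkey pronoun bound across the clause boundary.
Strong reading: for every (t,c) with drafted(t,c), proofread(t,c).
Restrictor pairs: (T1,C1) ✓  (T1,C4) ✗  (T2,C1) ✗  (T2,C5) ✓  (T3,C1) ✗  (T3,C2) ✓  (T3,C3) ✓  (T3,C4) ✓  (T4,C1) ✓  (T4,C2) ✗  (T4,C3) ✓  (T4,C4) ✓  (T4,C6) ✗  (T6,C1) ✓  (T6,C4) ✗  (T6,C6) ✓
Counterexamples (restrictor pairs failing the scope): 6.

6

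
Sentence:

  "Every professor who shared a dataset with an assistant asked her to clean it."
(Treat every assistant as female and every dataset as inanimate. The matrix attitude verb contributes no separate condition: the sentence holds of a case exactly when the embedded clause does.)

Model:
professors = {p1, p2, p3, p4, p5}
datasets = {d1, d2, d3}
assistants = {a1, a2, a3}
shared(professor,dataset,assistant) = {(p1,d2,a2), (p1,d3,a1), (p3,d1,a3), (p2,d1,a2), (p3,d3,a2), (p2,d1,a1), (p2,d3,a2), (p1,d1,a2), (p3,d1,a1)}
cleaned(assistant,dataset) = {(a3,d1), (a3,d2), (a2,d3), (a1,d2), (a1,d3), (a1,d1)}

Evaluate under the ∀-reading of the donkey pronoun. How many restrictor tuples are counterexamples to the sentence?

"her" takes "an assistant" as antecedent and "it" takes "a dataset"; both are donkey pronouns co-varying with the restrictor.
Strong reading: for every (p,d,a) with shared(p,d,a), cleaned(a,d).
Restrictor triples: (p1,d1,a2)→cleaned(a2,d1) ✗  (p1,d2,a2)→cleaned(a2,d2) ✗  (p1,d3,a1)→cleaned(a1,d3) ✓  (p2,d1,a1)→cleaned(a1,d1) ✓  (p2,d1,a2)→cleaned(a2,d1) ✗  (p2,d3,a2)→cleaned(a2,d3) ✓  (p3,d1,a1)→cleaned(a1,d1) ✓  (p3,d1,a3)→cleaned(a3,d1) ✓  (p3,d3,a2)→cleaned(a2,d3) ✓
Counterexamples (restrictor triples failing the scope): 3.

3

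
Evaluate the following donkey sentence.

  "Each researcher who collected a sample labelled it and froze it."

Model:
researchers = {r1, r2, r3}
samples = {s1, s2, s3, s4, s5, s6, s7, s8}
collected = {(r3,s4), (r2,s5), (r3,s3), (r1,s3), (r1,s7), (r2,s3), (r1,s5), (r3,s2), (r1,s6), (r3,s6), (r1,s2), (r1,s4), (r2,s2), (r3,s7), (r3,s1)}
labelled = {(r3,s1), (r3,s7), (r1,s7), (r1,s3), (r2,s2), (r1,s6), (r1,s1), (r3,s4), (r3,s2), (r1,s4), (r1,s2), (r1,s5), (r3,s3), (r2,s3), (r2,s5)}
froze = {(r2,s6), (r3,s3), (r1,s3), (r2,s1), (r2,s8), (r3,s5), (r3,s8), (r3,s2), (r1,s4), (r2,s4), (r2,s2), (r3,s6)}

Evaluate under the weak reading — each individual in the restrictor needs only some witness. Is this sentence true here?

True

"it" takes "a sample" as antecedent — a donkey pronoun bound across the clause boundary.
Weak reading: every researcher r with some collected-sample has at least one collected-sample s such that labelled(r,s) ∧ froze(r,s).
Per researcher: r1:✓  r2:✓  r3:✓
Every researcher in the restrictor has a witness.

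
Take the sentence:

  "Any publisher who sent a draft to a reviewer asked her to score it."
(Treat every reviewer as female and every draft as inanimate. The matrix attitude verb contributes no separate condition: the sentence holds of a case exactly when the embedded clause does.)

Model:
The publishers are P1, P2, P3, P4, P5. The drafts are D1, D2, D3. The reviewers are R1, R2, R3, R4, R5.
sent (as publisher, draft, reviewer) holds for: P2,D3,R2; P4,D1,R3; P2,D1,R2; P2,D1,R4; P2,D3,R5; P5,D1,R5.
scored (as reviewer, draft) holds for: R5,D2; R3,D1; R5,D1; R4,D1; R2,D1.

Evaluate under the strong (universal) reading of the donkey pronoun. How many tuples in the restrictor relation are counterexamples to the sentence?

"her" takes "a reviewer" as antecedent and "it" takes "a draft"; both are donkey pronouns co-varying with the restrictor.
Strong reading: for every (p,d,r) with sent(p,d,r), scored(r,d).
Restrictor triples: (P2,D1,R2)→scored(R2,D1) ✓  (P2,D1,R4)→scored(R4,D1) ✓  (P2,D3,R2)→scored(R2,D3) ✗  (P2,D3,R5)→scored(R5,D3) ✗  (P4,D1,R3)→scored(R3,D1) ✓  (P5,D1,R5)→scored(R5,D1) ✓
Counterexamples (restrictor triples failing the scope): 2.

2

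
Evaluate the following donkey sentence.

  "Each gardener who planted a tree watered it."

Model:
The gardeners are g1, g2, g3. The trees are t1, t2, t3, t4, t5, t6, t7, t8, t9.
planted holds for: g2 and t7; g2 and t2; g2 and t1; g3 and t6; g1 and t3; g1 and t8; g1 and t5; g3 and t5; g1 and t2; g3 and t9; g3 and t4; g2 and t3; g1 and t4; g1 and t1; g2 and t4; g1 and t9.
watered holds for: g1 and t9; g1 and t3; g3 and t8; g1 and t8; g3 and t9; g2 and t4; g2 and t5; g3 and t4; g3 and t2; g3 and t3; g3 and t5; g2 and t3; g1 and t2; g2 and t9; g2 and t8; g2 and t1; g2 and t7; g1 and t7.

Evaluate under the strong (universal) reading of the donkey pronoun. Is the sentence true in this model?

False

"it" takes "a tree" as antecedent — a donkey pronoun bound across the clause boundary.
Strong reading: for every (g,t) with planted(g,t), watered(g,t).
Restrictor pairs: (g1,t1) ✗  (g1,t2) ✓  (g1,t3) ✓  (g1,t4) ✗  (g1,t5) ✗  (g1,t8) ✓  (g1,t9) ✓  (g2,t1) ✓  (g2,t2) ✗  (g2,t3) ✓  (g2,t4) ✓  (g2,t7) ✓  (g3,t4) ✓  (g3,t5) ✓  (g3,t6) ✗  (g3,t9) ✓
Counterexample: (g1,t1) is in planted but fails the scope.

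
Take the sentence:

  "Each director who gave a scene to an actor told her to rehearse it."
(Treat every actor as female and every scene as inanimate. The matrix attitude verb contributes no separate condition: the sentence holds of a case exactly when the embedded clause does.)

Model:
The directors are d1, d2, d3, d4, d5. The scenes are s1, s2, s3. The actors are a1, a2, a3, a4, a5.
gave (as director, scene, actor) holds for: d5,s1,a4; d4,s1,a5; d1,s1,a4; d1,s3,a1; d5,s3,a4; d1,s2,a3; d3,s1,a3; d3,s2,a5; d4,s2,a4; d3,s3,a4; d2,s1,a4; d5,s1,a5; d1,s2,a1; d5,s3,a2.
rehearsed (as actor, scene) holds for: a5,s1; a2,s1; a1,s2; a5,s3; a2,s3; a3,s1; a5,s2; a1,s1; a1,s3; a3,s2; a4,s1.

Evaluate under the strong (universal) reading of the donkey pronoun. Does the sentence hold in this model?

False

"her" takes "an actor" as antecedent and "it" takes "a scene"; both are donkey pronouns co-varying with the restrictor.
Strong reading: for every (d,s,a) with gave(d,s,a), rehearsed(a,s).
Restrictor triples: (d1,s1,a4)→rehearsed(a4,s1) ✓  (d1,s2,a1)→rehearsed(a1,s2) ✓  (d1,s2,a3)→rehearsed(a3,s2) ✓  (d1,s3,a1)→rehearsed(a1,s3) ✓  (d2,s1,a4)→rehearsed(a4,s1) ✓  (d3,s1,a3)→rehearsed(a3,s1) ✓  (d3,s2,a5)→rehearsed(a5,s2) ✓  (d3,s3,a4)→rehearsed(a4,s3) ✗  (d4,s1,a5)→rehearsed(a5,s1) ✓  (d4,s2,a4)→rehearsed(a4,s2) ✗  (d5,s1,a4)→rehearsed(a4,s1) ✓  (d5,s1,a5)→rehearsed(a5,s1) ✓  (d5,s3,a2)→rehearsed(a2,s3) ✓  (d5,s3,a4)→rehearsed(a4,s3) ✗
Counterexample: (d3,s3,a4) — rehearsed(a4,s3) does not hold.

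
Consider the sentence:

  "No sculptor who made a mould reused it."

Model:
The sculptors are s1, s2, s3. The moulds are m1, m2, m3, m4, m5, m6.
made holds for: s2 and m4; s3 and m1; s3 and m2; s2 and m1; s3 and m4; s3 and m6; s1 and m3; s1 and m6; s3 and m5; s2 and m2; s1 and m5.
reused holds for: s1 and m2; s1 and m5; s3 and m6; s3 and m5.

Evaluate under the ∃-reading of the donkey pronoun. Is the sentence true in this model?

"it" takes "a mould" as antecedent — a donkey pronoun bound across the clause boundary.
Truth condition: for no (s,m) with made(s,m) does reused(s,m) hold.
Restrictor pairs — does the scope hold? (s1,m3):fails  (s1,m5):holds  (s1,m6):fails  (s2,m1):fails  (s2,m2):fails  (s2,m4):fails  (s3,m1):fails  (s3,m2):fails  (s3,m4):fails  (s3,m5):holds  (s3,m6):holds
Scope holds for 3 pair(s), so the sentence is false.

False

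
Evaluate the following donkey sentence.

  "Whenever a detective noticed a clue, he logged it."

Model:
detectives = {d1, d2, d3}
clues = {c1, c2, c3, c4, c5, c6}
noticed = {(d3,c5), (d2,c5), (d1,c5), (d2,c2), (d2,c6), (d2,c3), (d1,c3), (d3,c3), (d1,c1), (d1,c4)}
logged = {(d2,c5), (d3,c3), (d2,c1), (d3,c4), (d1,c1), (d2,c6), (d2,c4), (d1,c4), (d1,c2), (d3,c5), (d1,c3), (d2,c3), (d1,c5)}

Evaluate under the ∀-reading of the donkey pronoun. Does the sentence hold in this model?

False

"it" takes "a clue" as antecedent — a donkey pronoun bound across the clause boundary.
Strong reading: for every (d,c) with noticed(d,c), logged(d,c).
Restrictor pairs: (d1,c1) ✓  (d1,c3) ✓  (d1,c4) ✓  (d1,c5) ✓  (d2,c2) ✗  (d2,c3) ✓  (d2,c5) ✓  (d2,c6) ✓  (d3,c3) ✓  (d3,c5) ✓
Counterexample: (d2,c2) is in noticed but fails the scope.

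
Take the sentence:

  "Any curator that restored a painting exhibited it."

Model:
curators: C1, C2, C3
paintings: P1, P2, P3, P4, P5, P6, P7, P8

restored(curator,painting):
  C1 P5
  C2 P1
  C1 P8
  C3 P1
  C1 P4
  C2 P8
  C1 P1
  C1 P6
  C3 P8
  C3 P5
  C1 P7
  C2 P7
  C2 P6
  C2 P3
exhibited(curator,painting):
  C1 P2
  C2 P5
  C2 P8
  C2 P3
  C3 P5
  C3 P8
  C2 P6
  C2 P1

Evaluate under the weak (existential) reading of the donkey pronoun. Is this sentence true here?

False

"it" takes "a painting" as antecedent — a donkey pronoun bound across the clause boundary.
Weak reading: every curator c with some restored-painting has at least one restored-painting p such that exhibited(c,p).
Per curator: C1:✗  C2:✓  C3:✓
C1 has no witness among its restored-paintings.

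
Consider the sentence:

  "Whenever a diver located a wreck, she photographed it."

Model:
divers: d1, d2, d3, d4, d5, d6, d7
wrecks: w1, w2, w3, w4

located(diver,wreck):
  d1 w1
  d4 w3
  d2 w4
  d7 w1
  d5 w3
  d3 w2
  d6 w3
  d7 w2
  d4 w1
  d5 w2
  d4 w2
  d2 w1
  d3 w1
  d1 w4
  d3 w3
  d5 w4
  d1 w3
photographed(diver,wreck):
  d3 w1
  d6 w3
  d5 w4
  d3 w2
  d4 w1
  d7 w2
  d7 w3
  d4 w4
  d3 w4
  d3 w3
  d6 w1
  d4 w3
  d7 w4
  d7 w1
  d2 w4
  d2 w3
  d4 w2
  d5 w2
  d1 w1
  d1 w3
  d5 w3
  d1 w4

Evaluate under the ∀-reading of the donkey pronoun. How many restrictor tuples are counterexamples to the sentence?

"it" takes "a wreck" as antecedent — a donkey pronoun bound across the clause boundary.
Strong reading: for every (d,w) with located(d,w), photographed(d,w).
Restrictor pairs: (d1,w1) ✓  (d1,w3) ✓  (d1,w4) ✓  (d2,w1) ✗  (d2,w4) ✓  (d3,w1) ✓  (d3,w2) ✓  (d3,w3) ✓  (d4,w1) ✓  (d4,w2) ✓  (d4,w3) ✓  (d5,w2) ✓  (d5,w3) ✓  (d5,w4) ✓  (d6,w3) ✓  (d7,w1) ✓  (d7,w2) ✓
Counterexamples (restrictor pairs failing the scope): 1.

1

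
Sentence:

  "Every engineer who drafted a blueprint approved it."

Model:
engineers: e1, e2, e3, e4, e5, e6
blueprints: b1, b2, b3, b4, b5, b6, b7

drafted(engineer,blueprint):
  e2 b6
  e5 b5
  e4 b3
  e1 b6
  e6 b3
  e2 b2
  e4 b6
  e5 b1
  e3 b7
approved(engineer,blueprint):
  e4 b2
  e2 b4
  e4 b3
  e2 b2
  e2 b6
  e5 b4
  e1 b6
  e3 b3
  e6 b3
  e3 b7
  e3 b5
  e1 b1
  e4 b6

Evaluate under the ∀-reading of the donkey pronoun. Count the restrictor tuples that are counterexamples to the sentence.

"it" takes "a blueprint" as antecedent — a donkey pronoun bound across the clause boundary.
Strong reading: for every (e,b) with drafted(e,b), approved(e,b).
Restrictor pairs: (e1,b6) ✓  (e2,b2) ✓  (e2,b6) ✓  (e3,b7) ✓  (e4,b3) ✓  (e4,b6) ✓  (e5,b1) ✗  (e5,b5) ✗  (e6,b3) ✓
Counterexamples (restrictor pairs failing the scope): 2.

2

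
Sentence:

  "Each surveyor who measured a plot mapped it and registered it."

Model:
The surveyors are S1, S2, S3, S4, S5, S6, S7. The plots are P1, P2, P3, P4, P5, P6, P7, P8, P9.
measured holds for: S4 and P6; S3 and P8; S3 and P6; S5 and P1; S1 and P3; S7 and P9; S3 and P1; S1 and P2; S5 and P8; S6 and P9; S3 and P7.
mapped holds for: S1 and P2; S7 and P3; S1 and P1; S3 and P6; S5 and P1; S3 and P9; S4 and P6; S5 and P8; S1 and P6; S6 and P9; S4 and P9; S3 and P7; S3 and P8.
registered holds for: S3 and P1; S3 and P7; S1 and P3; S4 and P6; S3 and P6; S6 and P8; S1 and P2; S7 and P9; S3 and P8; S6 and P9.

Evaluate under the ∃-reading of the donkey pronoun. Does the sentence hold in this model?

False

"it" takes "a plot" as antecedent — a donkey pronoun bound across the clause boundary.
Weak reading: every surveyor s with some measured-plot has at least one measured-plot p such that mapped(s,p) ∧ registered(s,p).
Per surveyor: S1:✓  S3:✓  S4:✓  S5:✗  S6:✓  S7:✗
S5 has no witness among its measured-plots.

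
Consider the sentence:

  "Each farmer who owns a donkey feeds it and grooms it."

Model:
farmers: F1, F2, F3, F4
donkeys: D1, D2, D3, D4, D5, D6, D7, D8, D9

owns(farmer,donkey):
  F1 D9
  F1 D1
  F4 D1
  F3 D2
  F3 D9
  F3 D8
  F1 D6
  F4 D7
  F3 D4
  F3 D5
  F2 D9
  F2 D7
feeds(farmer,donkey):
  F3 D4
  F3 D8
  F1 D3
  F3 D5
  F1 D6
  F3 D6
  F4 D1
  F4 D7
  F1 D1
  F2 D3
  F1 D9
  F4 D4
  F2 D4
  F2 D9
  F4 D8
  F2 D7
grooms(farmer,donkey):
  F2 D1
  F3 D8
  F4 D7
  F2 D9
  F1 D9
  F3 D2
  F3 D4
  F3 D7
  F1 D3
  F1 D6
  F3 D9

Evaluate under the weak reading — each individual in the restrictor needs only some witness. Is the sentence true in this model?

True

"it" takes "a donkey" as antecedent — a donkey pronoun bound across the clause boundary.
Weak reading: every farmer f with some owns-donkey has at least one owns-donkey d such that feeds(f,d) ∧ grooms(f,d).
Per farmer: F1:✓  F2:✓  F3:✓  F4:✓
Every farmer in the restrictor has a witness.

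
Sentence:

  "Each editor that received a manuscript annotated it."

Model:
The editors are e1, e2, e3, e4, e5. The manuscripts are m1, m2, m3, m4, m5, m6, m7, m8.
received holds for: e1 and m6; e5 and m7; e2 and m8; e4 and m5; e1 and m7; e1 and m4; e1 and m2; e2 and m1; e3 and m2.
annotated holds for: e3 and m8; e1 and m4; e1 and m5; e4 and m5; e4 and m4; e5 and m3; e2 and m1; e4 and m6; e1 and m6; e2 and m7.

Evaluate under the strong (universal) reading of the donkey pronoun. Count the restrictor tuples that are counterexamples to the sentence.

"it" takes "a manuscript" as antecedent — a donkey pronoun bound across the clause boundary.
Strong reading: for every (e,m) with received(e,m), annotated(e,m).
Restrictor pairs: (e1,m2) ✗  (e1,m4) ✓  (e1,m6) ✓  (e1,m7) ✗  (e2,m1) ✓  (e2,m8) ✗  (e3,m2) ✗  (e4,m5) ✓  (e5,m7) ✗
Counterexamples (restrictor pairs failing the scope): 5.

5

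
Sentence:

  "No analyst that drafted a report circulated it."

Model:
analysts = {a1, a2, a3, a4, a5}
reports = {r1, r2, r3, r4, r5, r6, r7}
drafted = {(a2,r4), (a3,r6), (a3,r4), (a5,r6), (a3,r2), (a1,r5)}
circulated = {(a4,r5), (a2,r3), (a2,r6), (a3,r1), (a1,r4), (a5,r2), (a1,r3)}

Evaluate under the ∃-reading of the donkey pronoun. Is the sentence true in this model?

"it" takes "a report" as antecedent — a donkey pronoun bound across the clause boundary.
Truth condition: for no (a,r) with drafted(a,r) does circulated(a,r) hold.
Restrictor pairs — does the scope hold? (a1,r5):fails  (a2,r4):fails  (a3,r2):fails  (a3,r4):fails  (a3,r6):fails  (a5,r6):fails
Scope holds for no restrictor pair, so the sentence is true.

True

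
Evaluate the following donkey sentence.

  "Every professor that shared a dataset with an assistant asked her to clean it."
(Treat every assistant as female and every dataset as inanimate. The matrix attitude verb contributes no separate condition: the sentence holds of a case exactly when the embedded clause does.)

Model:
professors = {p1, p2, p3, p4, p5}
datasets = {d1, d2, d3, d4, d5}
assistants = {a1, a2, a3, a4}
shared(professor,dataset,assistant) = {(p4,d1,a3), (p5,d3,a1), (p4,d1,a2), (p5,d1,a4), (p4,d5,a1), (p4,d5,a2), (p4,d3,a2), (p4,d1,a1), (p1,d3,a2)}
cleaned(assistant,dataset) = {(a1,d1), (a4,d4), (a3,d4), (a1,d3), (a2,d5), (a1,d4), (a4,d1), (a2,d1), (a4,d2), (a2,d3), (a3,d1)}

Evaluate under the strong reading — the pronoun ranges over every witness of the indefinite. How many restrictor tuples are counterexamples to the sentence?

1

"her" takes "an assistant" as antecedent and "it" takes "a dataset"; both are donkey pronouns co-varying with the restrictor.
Strong reading: for every (p,d,a) with shared(p,d,a), cleaned(a,d).
Restrictor triples: (p1,d3,a2)→cleaned(a2,d3) ✓  (p4,d1,a1)→cleaned(a1,d1) ✓  (p4,d1,a2)→cleaned(a2,d1) ✓  (p4,d1,a3)→cleaned(a3,d1) ✓  (p4,d3,a2)→cleaned(a2,d3) ✓  (p4,d5,a1)→cleaned(a1,d5) ✗  (p4,d5,a2)→cleaned(a2,d5) ✓  (p5,d1,a4)→cleaned(a4,d1) ✓  (p5,d3,a1)→cleaned(a1,d3) ✓
Counterexamples (restrictor triples failing the scope): 1.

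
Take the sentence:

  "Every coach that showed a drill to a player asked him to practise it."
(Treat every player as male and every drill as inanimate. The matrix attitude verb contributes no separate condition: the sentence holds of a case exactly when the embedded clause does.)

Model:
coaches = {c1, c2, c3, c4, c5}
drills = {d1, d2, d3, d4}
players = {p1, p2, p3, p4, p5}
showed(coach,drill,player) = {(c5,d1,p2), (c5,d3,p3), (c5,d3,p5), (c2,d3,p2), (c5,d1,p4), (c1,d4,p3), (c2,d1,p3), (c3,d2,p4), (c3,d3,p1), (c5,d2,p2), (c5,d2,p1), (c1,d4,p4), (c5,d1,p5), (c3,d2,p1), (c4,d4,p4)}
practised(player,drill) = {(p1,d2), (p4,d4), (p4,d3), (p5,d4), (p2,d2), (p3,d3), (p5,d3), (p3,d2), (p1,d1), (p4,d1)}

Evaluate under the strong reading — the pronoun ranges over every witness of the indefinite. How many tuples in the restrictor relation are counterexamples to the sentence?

7

"him" takes "a player" as antecedent and "it" takes "a drill"; both are donkey pronouns co-varying with the restrictor.
Strong reading: for every (c,d,p) with showed(c,d,p), practised(p,d).
Restrictor triples: (c1,d4,p3)→practised(p3,d4) ✗  (c1,d4,p4)→practised(p4,d4) ✓  (c2,d1,p3)→practised(p3,d1) ✗  (c2,d3,p2)→practised(p2,d3) ✗  (c3,d2,p1)→practised(p1,d2) ✓  (c3,d2,p4)→practised(p4,d2) ✗  (c3,d3,p1)→practised(p1,d3) ✗  (c4,d4,p4)→practised(p4,d4) ✓  (c5,d1,p2)→practised(p2,d1) ✗  (c5,d1,p4)→practised(p4,d1) ✓  (c5,d1,p5)→practised(p5,d1) ✗  (c5,d2,p1)→practised(p1,d2) ✓  (c5,d2,p2)→practised(p2,d2) ✓  (c5,d3,p3)→practised(p3,d3) ✓  (c5,d3,p5)→practised(p5,d3) ✓
Counterexamples (restrictor triples failing the scope): 7.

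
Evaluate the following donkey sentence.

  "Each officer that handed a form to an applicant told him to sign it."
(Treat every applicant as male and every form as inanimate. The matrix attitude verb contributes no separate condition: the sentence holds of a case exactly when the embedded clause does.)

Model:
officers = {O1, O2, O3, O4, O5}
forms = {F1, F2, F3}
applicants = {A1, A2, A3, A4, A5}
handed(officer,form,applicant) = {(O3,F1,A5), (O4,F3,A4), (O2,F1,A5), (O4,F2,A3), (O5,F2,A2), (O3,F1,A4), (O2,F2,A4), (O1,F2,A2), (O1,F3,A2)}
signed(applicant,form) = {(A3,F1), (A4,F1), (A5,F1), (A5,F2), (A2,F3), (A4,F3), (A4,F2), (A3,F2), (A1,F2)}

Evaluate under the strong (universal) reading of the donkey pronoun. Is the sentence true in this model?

"him" takes "an applicant" as antecedent and "it" takes "a form"; both are donkey pronouns co-varying with the restrictor.
Strong reading: for every (o,f,a) with handed(o,f,a), signed(a,f).
Restrictor triples: (O1,F2,A2)→signed(A2,F2) ✗  (O1,F3,A2)→signed(A2,F3) ✓  (O2,F1,A5)→signed(A5,F1) ✓  (O2,F2,A4)→signed(A4,F2) ✓  (O3,F1,A4)→signed(A4,F1) ✓  (O3,F1,A5)→signed(A5,F1) ✓  (O4,F2,A3)→signed(A3,F2) ✓  (O4,F3,A4)→signed(A4,F3) ✓  (O5,F2,A2)→signed(A2,F2) ✗
Counterexample: (O1,F2,A2) — signed(A2,F2) does not hold.

False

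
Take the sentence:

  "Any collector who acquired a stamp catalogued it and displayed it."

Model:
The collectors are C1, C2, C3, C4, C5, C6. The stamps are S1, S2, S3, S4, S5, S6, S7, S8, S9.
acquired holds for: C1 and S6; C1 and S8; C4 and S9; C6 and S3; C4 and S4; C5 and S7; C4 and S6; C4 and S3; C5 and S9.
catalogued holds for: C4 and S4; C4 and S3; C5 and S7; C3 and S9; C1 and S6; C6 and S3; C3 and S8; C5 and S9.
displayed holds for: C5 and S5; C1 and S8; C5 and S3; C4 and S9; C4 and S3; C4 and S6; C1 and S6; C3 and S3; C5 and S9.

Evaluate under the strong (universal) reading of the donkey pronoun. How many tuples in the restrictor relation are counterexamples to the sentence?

6

"it" takes "a stamp" as antecedent — a donkey pronoun bound across the clause boundary.
Strong reading: for every (c,s) with acquired(c,s), catalogued(c,s) ∧ displayed(c,s).
Restrictor pairs: (C1,S6) ✓  (C1,S8) ✗  (C4,S3) ✓  (C4,S4) ✗  (C4,S6) ✗  (C4,S9) ✗  (C5,S7) ✗  (C5,S9) ✓  (C6,S3) ✗
Counterexamples (restrictor pairs failing the scope): 6.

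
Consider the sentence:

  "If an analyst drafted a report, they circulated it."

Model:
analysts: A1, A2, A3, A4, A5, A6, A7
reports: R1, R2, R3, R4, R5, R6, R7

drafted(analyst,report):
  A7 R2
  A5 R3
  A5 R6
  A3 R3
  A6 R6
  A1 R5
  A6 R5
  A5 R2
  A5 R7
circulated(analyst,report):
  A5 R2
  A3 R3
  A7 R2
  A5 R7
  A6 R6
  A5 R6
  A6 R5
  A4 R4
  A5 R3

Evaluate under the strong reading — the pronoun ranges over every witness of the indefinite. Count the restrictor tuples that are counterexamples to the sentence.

"it" takes "a report" as antecedent — a donkey pronoun bound across the clause boundary.
Strong reading: for every (a,r) with drafted(a,r), circulated(a,r).
Restrictor pairs: (A1,R5) ✗  (A3,R3) ✓  (A5,R2) ✓  (A5,R3) ✓  (A5,R6) ✓  (A5,R7) ✓  (A6,R5) ✓  (A6,R6) ✓  (A7,R2) ✓
Counterexamples (restrictor pairs failing the scope): 1.

1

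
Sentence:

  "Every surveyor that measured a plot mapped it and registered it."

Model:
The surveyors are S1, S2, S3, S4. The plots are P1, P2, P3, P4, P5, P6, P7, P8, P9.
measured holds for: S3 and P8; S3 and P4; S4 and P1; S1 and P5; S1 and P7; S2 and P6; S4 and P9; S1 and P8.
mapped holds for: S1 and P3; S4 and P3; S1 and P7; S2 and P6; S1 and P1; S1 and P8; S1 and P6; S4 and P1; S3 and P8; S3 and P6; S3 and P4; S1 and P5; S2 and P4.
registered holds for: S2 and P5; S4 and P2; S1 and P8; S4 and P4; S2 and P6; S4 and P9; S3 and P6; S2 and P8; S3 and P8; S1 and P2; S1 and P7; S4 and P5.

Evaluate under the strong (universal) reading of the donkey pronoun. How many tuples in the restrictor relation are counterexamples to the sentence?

"it" takes "a plot" as antecedent — a donkey pronoun bound across the clause boundary.
Strong reading: for every (s,p) with measured(s,p), mapped(s,p) ∧ registered(s,p).
Restrictor pairs: (S1,P5) ✗  (S1,P7) ✓  (S1,P8) ✓  (S2,P6) ✓  (S3,P4) ✗  (S3,P8) ✓  (S4,P1) ✗  (S4,P9) ✗
Counterexamples (restrictor pairs failing the scope): 4.

4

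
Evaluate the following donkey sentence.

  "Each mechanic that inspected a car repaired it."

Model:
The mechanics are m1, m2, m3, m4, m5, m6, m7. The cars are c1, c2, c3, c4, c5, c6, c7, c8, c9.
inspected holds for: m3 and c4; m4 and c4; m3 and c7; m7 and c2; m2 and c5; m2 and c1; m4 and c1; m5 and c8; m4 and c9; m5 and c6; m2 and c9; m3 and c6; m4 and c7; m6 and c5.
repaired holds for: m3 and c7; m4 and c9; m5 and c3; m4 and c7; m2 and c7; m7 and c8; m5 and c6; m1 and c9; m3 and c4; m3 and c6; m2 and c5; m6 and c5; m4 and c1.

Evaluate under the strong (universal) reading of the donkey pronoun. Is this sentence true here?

False

"it" takes "a car" as antecedent — a donkey pronoun bound across the clause boundary.
Strong reading: for every (m,c) with inspected(m,c), repaired(m,c).
Restrictor pairs: (m2,c1) ✗  (m2,c5) ✓  (m2,c9) ✗  (m3,c4) ✓  (m3,c6) ✓  (m3,c7) ✓  (m4,c1) ✓  (m4,c4) ✗  (m4,c7) ✓  (m4,c9) ✓  (m5,c6) ✓  (m5,c8) ✗  (m6,c5) ✓  (m7,c2) ✗
Counterexample: (m2,c1) is in inspected but fails the scope.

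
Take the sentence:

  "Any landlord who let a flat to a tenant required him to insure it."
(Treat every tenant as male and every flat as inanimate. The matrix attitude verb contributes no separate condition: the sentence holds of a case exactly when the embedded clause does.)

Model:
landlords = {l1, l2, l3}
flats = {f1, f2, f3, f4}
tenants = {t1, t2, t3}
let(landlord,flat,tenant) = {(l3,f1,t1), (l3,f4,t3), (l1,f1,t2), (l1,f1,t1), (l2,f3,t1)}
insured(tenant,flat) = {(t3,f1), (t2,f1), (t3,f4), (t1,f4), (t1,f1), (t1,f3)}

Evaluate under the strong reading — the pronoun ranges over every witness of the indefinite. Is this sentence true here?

"him" takes "a tenant" as antecedent and "it" takes "a flat"; both are donkey pronouns co-varying with the restrictor.
Strong reading: for every (l,f,t) with let(l,f,t), insured(t,f).
Restrictor triples: (l1,f1,t1)→insured(t1,f1) ✓  (l1,f1,t2)→insured(t2,f1) ✓  (l2,f3,t1)→insured(t1,f3) ✓  (l3,f1,t1)→insured(t1,f1) ✓  (l3,f4,t3)→insured(t3,f4) ✓
Every restrictor triple satisfies the scope.

True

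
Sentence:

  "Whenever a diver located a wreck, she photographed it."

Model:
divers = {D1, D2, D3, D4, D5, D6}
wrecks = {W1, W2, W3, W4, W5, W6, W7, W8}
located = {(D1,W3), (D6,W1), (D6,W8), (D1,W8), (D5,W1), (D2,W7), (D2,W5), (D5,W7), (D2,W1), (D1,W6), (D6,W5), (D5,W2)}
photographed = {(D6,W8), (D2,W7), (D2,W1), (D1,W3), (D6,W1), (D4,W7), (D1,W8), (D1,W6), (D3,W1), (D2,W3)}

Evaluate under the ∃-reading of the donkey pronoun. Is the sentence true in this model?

"it" takes "a wreck" as antecedent — a donkey pronoun bound across the clause boundary.
Weak reading: every diver d with some located-wreck has at least one located-wreck w such that photographed(d,w).
Per diver: D1:✓  D2:✓  D5:✗  D6:✓
D5 has no witness among its located-wrecks.

False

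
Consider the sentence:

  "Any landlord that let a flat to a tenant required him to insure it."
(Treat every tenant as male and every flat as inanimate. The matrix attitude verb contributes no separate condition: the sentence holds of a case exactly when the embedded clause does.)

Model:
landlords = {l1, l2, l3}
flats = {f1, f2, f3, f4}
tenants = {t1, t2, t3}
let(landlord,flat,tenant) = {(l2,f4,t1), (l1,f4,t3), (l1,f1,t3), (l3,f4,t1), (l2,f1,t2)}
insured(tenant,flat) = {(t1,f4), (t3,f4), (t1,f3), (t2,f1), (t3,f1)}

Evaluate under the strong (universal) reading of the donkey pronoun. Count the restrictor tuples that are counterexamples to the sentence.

"him" takes "a tenant" as antecedent and "it" takes "a flat"; both are donkey pronouns co-varying with the restrictor.
Strong reading: for every (l,f,t) with let(l,f,t), insured(t,f).
Restrictor triples: (l1,f1,t3)→insured(t3,f1) ✓  (l1,f4,t3)→insured(t3,f4) ✓  (l2,f1,t2)→insured(t2,f1) ✓  (l2,f4,t1)→insured(t1,f4) ✓  (l3,f4,t1)→insured(t1,f4) ✓
Counterexamples (restrictor triples failing the scope): 0.

0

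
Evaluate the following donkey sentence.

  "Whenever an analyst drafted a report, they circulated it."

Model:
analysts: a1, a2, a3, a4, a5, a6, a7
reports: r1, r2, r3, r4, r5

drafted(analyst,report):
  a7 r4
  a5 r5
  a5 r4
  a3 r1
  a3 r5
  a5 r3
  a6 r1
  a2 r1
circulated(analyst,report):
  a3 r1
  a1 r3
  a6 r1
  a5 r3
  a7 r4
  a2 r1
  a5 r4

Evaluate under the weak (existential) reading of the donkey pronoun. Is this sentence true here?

True

"it" takes "a report" as antecedent — a donkey pronoun bound across the clause boundary.
Weak reading: every analyst a with some drafted-report has at least one drafted-report r such that circulated(a,r).
Per analyst: a2:✓  a3:✓  a5:✓  a6:✓  a7:✓
Every analyst in the restrictor has a witness.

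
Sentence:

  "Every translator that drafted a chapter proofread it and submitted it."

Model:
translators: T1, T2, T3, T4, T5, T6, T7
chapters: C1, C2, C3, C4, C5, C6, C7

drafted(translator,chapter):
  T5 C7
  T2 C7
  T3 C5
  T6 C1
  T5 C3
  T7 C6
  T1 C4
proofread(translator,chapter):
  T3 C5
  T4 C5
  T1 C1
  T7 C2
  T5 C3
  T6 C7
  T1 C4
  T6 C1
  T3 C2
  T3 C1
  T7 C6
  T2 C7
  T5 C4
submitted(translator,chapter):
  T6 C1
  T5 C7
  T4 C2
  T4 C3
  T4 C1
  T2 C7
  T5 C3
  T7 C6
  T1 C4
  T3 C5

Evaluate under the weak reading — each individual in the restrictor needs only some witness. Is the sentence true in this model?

"it" takes "a chapter" as antecedent — a donkey pronoun bound across the clause boundary.
Weak reading: every translator t with some drafted-chapter has at least one drafted-chapter c such that proofread(t,c) ∧ submitted(t,c).
Per translator: T1:✓  T2:✓  T3:✓  T5:✓  T6:✓  T7:✓
Every translator in the restrictor has a witness.

True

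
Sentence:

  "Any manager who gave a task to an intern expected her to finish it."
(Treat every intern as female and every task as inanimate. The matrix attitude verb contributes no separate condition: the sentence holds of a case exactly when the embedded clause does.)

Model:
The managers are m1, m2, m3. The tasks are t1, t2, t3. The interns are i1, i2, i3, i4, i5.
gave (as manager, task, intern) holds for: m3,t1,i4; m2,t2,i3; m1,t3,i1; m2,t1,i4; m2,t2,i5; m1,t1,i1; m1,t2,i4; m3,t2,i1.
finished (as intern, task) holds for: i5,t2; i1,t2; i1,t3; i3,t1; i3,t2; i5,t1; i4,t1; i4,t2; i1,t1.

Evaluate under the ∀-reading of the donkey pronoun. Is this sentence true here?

True

"her" takes "an intern" as antecedent and "it" takes "a task"; both are donkey pronouns co-varying with the restrictor.
Strong reading: for every (m,t,i) with gave(m,t,i), finished(i,t).
Restrictor triples: (m1,t1,i1)→finished(i1,t1) ✓  (m1,t2,i4)→finished(i4,t2) ✓  (m1,t3,i1)→finished(i1,t3) ✓  (m2,t1,i4)→finished(i4,t1) ✓  (m2,t2,i3)→finished(i3,t2) ✓  (m2,t2,i5)→finished(i5,t2) ✓  (m3,t1,i4)→finished(i4,t1) ✓  (m3,t2,i1)→finished(i1,t2) ✓
Every restrictor triple satisfies the scope.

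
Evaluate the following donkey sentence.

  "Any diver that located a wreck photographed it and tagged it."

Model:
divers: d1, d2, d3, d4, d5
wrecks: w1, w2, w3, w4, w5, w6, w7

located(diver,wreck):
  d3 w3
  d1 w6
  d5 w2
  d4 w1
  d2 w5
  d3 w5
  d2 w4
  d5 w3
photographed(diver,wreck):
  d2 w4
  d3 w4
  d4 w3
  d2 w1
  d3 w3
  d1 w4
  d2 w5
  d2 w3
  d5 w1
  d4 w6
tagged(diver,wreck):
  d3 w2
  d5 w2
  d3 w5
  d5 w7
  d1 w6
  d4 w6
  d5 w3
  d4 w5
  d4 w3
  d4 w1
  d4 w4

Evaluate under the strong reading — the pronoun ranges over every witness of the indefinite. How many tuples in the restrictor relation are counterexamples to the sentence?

"it" takes "a wreck" as antecedent — a donkey pronoun bound across the clause boundary.
Strong reading: for every (d,w) with located(d,w), photographed(d,w) ∧ tagged(d,w).
Restrictor pairs: (d1,w6) ✗  (d2,w4) ✗  (d2,w5) ✗  (d3,w3) ✗  (d3,w5) ✗  (d4,w1) ✗  (d5,w2) ✗  (d5,w3) ✗
Counterexamples (restrictor pairs failing the scope): 8.

8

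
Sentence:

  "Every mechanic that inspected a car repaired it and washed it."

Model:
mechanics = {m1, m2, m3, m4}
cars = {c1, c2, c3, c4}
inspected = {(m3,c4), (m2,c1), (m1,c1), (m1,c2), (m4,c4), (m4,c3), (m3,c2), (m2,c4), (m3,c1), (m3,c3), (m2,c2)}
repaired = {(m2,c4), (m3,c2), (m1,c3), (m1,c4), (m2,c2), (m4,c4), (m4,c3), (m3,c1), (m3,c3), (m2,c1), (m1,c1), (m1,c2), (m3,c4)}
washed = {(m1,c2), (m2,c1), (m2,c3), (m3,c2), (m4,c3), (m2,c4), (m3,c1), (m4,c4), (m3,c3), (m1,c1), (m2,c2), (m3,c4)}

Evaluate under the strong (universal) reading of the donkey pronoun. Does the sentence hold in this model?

"it" takes "a car" as antecedent — a donkey pronoun bound across the clause boundary.
Strong reading: for every (m,c) with inspected(m,c), repaired(m,c) ∧ washed(m,c).
Restrictor pairs: (m1,c1) ✓  (m1,c2) ✓  (m2,c1) ✓  (m2,c2) ✓  (m2,c4) ✓  (m3,c1) ✓  (m3,c2) ✓  (m3,c3) ✓  (m3,c4) ✓  (m4,c3) ✓  (m4,c4) ✓
Every restrictor pair satisfies the scope.

True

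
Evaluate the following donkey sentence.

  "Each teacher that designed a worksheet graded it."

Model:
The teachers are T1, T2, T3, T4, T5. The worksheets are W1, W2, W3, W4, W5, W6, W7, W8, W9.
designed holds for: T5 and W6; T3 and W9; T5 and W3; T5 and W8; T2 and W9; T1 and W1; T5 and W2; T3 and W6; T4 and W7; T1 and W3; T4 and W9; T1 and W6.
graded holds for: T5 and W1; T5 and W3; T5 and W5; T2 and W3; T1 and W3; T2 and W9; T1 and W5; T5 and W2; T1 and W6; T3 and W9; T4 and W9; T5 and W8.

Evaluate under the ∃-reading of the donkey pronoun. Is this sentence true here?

True

"it" takes "a worksheet" as antecedent — a donkey pronoun bound across the clause boundary.
Weak reading: every teacher t with some designed-worksheet has at least one designed-worksheet w such that graded(t,w).
Per teacher: T1:✓  T2:✓  T3:✓  T4:✓  T5:✓
Every teacher in the restrictor has a witness.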